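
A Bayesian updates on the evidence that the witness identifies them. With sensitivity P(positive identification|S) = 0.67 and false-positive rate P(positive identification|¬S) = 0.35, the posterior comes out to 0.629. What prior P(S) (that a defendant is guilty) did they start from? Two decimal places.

Bayes' rule in odds form gives O(S|E) = O(S)·[P(E|S)/P(E|¬S)], hence O(S) = O(S|E)/LR.
Posterior odds = 0.629/(1−0.629) = 1.6954. LR = 0.67/0.35 = 1.9143.
Prior odds = 1.6954/1.9143 = 0.8857, so P(S) = 0.8857/(1+0.8857) ≈ 0.47.

P(S) = 0.47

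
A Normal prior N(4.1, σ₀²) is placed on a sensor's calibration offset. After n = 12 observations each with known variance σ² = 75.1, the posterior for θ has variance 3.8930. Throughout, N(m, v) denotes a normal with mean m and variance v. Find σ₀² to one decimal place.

σ₀² = 10.3

Posterior precision equals prior precision plus data precision: 1/σ_n² = 1/σ₀² + n/σ².
So 1/σ₀² = 1/3.8930 − 12/75.1 = 0.256871 − 0.159787 = 0.097084.
Hence σ₀² = 1/0.097084 ≈ 10.3.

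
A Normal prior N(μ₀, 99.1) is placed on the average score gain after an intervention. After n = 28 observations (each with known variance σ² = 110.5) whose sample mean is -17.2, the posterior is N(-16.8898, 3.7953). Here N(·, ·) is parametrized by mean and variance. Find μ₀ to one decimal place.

With known observation variance, the Normal–Normal posterior has precision τ_n = τ₀ + n/σ² and mean μ_n = (τ₀μ₀ + (n/σ²)x̄)/τ_n.
Here τ₀ = 1/99.1 = 0.010091 and τ_data = 28/110.5 = 0.253394, so τ_n = 0.263485.
Rearranging for μ₀: μ₀ = (μ_n·τ_n − τ_data·x̄)/τ₀ = (-16.8898·0.263485 − 0.253394·-17.2) / 0.010091 = -0.091832/0.010091 ≈ -9.1.

μ₀ = -9.1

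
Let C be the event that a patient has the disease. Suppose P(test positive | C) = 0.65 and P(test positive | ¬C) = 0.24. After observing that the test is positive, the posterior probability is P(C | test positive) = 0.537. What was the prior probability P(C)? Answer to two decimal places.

P(C) = 0.30

Bayes' rule in odds form gives O(C|E) = O(C)·[P(E|C)/P(E|¬C)], hence O(C) = O(C|E)/LR.
Posterior odds = 0.537/(1−0.537) = 1.1598. LR = 0.65/0.24 = 2.7083.
Prior odds = 1.1598/2.7083 = 0.4282, so P(C) = 0.4282/(1+0.4282) ≈ 0.30.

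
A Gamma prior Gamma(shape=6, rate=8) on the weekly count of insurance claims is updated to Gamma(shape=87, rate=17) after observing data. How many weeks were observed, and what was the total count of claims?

n = 9 weeks with total 81 claims

Gamma–Poisson conjugacy: posterior shape = α + Σxᵢ, posterior rate = β + n.
Matching: Σxᵢ = 87 − 6 = 81 and n = 17 − 8 = 9.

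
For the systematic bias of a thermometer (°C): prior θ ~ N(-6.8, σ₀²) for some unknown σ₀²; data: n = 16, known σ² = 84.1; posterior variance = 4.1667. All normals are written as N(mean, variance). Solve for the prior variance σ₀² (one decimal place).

σ₀² = 20.1

Posterior precision equals prior precision plus data precision: 1/σ_n² = 1/σ₀² + n/σ².
So 1/σ₀² = 1/4.1667 − 16/84.1 = 0.239998 − 0.190250 = 0.049748.
Hence σ₀² = 1/0.049748 ≈ 20.1.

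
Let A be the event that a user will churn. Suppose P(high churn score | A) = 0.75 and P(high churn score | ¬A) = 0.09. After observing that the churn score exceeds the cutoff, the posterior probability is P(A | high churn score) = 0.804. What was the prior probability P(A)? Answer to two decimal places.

Bayes' rule in odds form gives O(A|E) = O(A)·[P(E|A)/P(E|¬A)], hence O(A) = O(A|E)/LR.
Posterior odds = 0.804/(1−0.804) = 4.1020. LR = 0.75/0.09 = 8.3333.
Prior odds = 4.1020/8.3333 = 0.4922, so P(A) = 0.4922/(1+0.4922) ≈ 0.33.

P(A) = 0.33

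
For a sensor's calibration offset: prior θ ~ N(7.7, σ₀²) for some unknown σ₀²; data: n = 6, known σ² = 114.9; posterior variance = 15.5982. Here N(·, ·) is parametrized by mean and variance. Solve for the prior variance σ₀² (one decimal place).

σ₀² = 84.1

Posterior precision equals prior precision plus data precision: 1/σ_n² = 1/σ₀² + n/σ².
So 1/σ₀² = 1/15.5982 − 6/114.9 = 0.064110 − 0.052219 = 0.011891.
Hence σ₀² = 1/0.011891 ≈ 84.1.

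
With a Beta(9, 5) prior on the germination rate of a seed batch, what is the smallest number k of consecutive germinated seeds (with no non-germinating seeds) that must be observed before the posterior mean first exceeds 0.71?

k = 4

After k germinated seeds and 0 non-germinating seeds the posterior is Beta(9+k, 5), with mean (9+k)/(9+5+k).
Set (9+k)/(14+k) > 0.71 and solve: k > (0.71·14 − 9)/(1 − 0.71) = 3.241.
The smallest integer exceeding 3.241 is 4, and checking k=4: (13)/(18) = 0.7222 > 0.71.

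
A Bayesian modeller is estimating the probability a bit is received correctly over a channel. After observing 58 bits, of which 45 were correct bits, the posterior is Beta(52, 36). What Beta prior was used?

Beta(7, 23)

A Beta(a, b) prior with s successes and f failures in binomial data gives a Beta(a+s, b+f) posterior.
Subtract the data counts: 52−45=7, 36−13=23.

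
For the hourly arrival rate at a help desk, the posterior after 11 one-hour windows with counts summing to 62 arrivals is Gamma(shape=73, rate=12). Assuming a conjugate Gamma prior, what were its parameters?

Gamma(shape=11, rate=1)

A Gamma(α, β) prior (rate parametrization) on a Poisson rate with n observations summing to S gives posterior Gamma(α+S, β+n).
So α = 73 − 62 = 11 and β = 12 − 11 = 1.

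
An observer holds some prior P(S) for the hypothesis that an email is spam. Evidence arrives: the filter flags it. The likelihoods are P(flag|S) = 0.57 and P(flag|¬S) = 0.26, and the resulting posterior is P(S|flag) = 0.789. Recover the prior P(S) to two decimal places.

P(S) = 0.63

Bayes' rule in odds form gives O(S|E) = O(S)·[P(E|S)/P(E|¬S)], hence O(S) = O(S|E)/LR.
Posterior odds = 0.789/(1−0.789) = 3.7393. LR = 0.57/0.26 = 2.1923.
Prior odds = 3.7393/2.1923 = 1.7057, so P(S) = 1.7057/(1+1.7057) ≈ 0.63.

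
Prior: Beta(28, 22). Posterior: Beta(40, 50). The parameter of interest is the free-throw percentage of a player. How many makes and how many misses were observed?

12 makes and 28 misses

A Beta(a, b) prior with s successes and f failures in binomial data gives a Beta(a+s, b+f) posterior.
Match parameters: s=40−28=12, f=50−22=28.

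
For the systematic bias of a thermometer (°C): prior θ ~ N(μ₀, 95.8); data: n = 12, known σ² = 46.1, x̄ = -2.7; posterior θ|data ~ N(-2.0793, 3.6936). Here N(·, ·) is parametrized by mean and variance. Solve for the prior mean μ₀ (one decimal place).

μ₀ = 13.4

The posterior mean is a precision-weighted average: μ_n = (τ₀μ₀ + τ_data·x̄)/(τ₀+τ_data), with τ₀=1/σ₀² and τ_data=n/σ².
Here τ₀ = 1/95.8 = 0.010438 and τ_data = 12/46.1 = 0.260304, so τ_n = 0.270742.
Rearranging for μ₀: μ₀ = (μ_n·τ_n − τ_data·x̄)/τ₀ = (-2.0793·0.270742 − 0.260304·-2.7) / 0.010438 = 0.139867/0.010438 ≈ 13.4.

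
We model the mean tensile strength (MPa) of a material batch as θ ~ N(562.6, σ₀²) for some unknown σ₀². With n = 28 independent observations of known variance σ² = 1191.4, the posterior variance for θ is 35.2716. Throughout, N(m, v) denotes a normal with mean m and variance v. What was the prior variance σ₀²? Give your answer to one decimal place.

For the Normal–Normal model with known σ², precisions add: τ_n = τ₀ + n/σ².
So 1/σ₀² = 1/35.2716 − 28/1191.4 = 0.028351 − 0.023502 = 0.004849.
Hence σ₀² = 1/0.004849 ≈ 206.2.

σ₀² = 206.2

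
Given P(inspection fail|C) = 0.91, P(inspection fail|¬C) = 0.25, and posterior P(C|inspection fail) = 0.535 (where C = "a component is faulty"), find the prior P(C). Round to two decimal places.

In odds form, posterior odds = prior odds × likelihood ratio, so prior odds = posterior odds ÷ LR.
Posterior odds = 0.535/(1−0.535) = 1.1505. LR = 0.91/0.25 = 3.6400.
Prior odds = 1.1505/3.6400 = 0.3161, so P(C) = 0.3161/(1+0.3161) ≈ 0.24.

P(C) = 0.24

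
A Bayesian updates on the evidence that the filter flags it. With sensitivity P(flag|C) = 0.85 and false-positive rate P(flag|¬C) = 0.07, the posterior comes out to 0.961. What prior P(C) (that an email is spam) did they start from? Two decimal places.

P(C) = 0.67

In odds form, posterior odds = prior odds × likelihood ratio, so prior odds = posterior odds ÷ LR.
Posterior odds = 0.961/(1−0.961) = 24.6410. LR = 0.85/0.07 = 12.1429.
Prior odds = 24.6410/12.1429 = 2.0293, so P(C) = 2.0293/(1+2.0293) ≈ 0.67.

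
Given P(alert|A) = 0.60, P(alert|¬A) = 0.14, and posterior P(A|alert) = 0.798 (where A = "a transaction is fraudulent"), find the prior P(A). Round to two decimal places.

P(A) = 0.48

In odds form, posterior odds = prior odds × likelihood ratio, so prior odds = posterior odds ÷ LR.
Posterior odds = 0.798/(1−0.798) = 3.9505. LR = 0.60/0.14 = 4.2857.
Prior odds = 3.9505/4.2857 = 0.9218, so P(A) = 0.9218/(1+0.9218) ≈ 0.48.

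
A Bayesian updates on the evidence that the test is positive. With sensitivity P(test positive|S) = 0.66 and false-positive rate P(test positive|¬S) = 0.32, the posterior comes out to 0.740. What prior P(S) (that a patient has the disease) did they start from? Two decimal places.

Bayes' rule in odds form gives O(S|E) = O(S)·[P(E|S)/P(E|¬S)], hence O(S) = O(S|E)/LR.
Posterior odds = 0.740/(1−0.740) = 2.8462. LR = 0.66/0.32 = 2.0625.
Prior odds = 2.8462/2.0625 = 1.3800, so P(S) = 1.3800/(1+1.3800) ≈ 0.58.

P(S) = 0.58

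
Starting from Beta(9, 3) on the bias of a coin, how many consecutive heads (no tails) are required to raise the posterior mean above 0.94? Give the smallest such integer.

After k heads and 0 tails the posterior is Beta(9+k, 3), with mean (9+k)/(9+3+k).
Set (9+k)/(12+k) > 0.94 and solve: k > (0.94·12 − 9)/(1 − 0.94) = 38.000.
The smallest integer exceeding 38.000 is 39, and checking k=39: (48)/(51) = 0.9412 > 0.94.

k = 39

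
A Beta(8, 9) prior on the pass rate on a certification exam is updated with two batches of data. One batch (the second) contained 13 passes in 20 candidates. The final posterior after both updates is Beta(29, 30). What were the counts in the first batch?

Sequential conjugate updates are equivalent to a single update on the pooled data, so total successes = posterior α − prior α and total failures = posterior β − prior β.
Total across both batches: 29−8=21 passes, 30−9=21 failures.
Subtract the second batch: 21−13=8 passes and 21−7=14 failures.

8 passes and 14 failures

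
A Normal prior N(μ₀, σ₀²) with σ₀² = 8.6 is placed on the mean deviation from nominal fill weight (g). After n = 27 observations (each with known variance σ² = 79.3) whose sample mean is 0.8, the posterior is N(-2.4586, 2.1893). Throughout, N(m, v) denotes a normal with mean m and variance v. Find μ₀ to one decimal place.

μ₀ = -12.0

With known observation variance, the Normal–Normal posterior has precision τ_n = τ₀ + n/σ² and mean μ_n = (τ₀μ₀ + (n/σ²)x̄)/τ_n.
Here τ₀ = 1/8.6 = 0.116279 and τ_data = 27/79.3 = 0.340479, so τ_n = 0.456758.
Rearranging for μ₀: μ₀ = (μ_n·τ_n − τ_data·x̄)/τ₀ = (-2.4586·0.456758 − 0.340479·0.8) / 0.116279 = -1.395368/0.116279 ≈ -12.0.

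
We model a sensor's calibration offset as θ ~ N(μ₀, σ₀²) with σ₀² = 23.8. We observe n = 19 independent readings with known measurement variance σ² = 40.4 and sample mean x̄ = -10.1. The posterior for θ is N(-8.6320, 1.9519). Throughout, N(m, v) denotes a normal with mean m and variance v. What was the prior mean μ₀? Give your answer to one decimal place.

With known observation variance, the Normal–Normal posterior has precision τ_n = τ₀ + n/σ² and mean μ_n = (τ₀μ₀ + (n/σ²)x̄)/τ_n.
Here τ₀ = 1/23.8 = 0.042017 and τ_data = 19/40.4 = 0.470297, so τ_n = 0.512314.
Rearranging for μ₀: μ₀ = (μ_n·τ_n − τ_data·x̄)/τ₀ = (-8.6320·0.512314 − 0.470297·-10.1) / 0.042017 = 0.327705/0.042017 ≈ 7.8.

μ₀ = 7.8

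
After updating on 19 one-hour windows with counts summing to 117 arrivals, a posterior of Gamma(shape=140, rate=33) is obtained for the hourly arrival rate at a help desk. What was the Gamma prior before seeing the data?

Gamma–Poisson conjugacy: posterior shape = α + Σxᵢ, posterior rate = β + n.
So α = 140 − 117 = 23 and β = 33 − 19 = 14.

Gamma(shape=23, rate=14)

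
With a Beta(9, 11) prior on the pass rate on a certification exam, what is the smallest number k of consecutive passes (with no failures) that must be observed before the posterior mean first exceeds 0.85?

k = 54

After k passes and 0 failures the posterior is Beta(9+k, 11), with mean (9+k)/(9+11+k).
Set (9+k)/(20+k) > 0.85 and solve: k > (0.85·20 − 9)/(1 − 0.85) = 53.333.
The smallest integer exceeding 53.333 is 54, and checking k=54: (63)/(74) = 0.8514 > 0.85.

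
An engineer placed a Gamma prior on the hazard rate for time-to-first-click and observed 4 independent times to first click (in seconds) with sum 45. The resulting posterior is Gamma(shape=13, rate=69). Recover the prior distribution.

Gamma(shape=9, rate=24)

Gamma–exponential conjugacy: posterior shape = α + n, posterior rate = β + Σtᵢ.
So α = 13 − 4 = 9 and β = 69 − 45 = 24.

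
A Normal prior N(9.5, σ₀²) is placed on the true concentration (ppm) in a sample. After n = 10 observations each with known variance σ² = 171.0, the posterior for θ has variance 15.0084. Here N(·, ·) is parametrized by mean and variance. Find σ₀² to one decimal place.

For the Normal–Normal model with known σ², precisions add: τ_n = τ₀ + n/σ².
So 1/σ₀² = 1/15.0084 − 10/171.0 = 0.066629 − 0.058480 = 0.008149.
Hence σ₀² = 1/0.008149 ≈ 122.7.

σ₀² = 122.7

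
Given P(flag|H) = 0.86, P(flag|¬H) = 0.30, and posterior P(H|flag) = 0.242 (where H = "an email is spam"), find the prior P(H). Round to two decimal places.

Bayes' rule in odds form gives O(H|E) = O(H)·[P(E|H)/P(E|¬H)], hence O(H) = O(H|E)/LR.
Posterior odds = 0.242/(1−0.242) = 0.3193. LR = 0.86/0.30 = 2.8667.
Prior odds = 0.3193/2.8667 = 0.1114, so P(H) = 0.1114/(1+0.1114) ≈ 0.10.

P(H) = 0.10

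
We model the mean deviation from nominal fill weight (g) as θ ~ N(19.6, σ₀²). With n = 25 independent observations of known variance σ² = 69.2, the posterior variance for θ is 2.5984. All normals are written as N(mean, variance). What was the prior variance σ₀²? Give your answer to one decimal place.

σ₀² = 42.4

For the Normal–Normal model with known σ², precisions add: τ_n = τ₀ + n/σ².
So 1/σ₀² = 1/2.5984 − 25/69.2 = 0.384852 − 0.361272 = 0.023580.
Hence σ₀² = 1/0.023580 ≈ 42.4.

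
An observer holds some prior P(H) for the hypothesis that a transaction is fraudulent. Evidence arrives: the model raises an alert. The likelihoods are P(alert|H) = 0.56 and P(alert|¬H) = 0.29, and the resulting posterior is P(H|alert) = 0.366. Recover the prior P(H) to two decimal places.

In odds form, posterior odds = prior odds × likelihood ratio, so prior odds = posterior odds ÷ LR.
Posterior odds = 0.366/(1−0.366) = 0.5773. LR = 0.56/0.29 = 1.9310.
Prior odds = 0.5773/1.9310 = 0.2990, so P(H) = 0.2990/(1+0.2990) ≈ 0.23.

P(H) = 0.23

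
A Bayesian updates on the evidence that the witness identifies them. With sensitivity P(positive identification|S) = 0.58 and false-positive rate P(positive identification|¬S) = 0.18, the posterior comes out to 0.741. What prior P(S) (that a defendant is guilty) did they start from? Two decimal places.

P(S) = 0.47

Bayes' rule in odds form gives O(S|E) = O(S)·[P(E|S)/P(E|¬S)], hence O(S) = O(S|E)/LR.
Posterior odds = 0.741/(1−0.741) = 2.8610. LR = 0.58/0.18 = 3.2222.
Prior odds = 2.8610/3.2222 = 0.8879, so P(S) = 0.8879/(1+0.8879) ≈ 0.47.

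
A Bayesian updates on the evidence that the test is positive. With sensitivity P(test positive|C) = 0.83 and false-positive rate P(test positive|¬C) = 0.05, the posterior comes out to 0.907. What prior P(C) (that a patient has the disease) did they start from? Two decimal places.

P(C) = 0.37

In odds form, posterior odds = prior odds × likelihood ratio, so prior odds = posterior odds ÷ LR.
Posterior odds = 0.907/(1−0.907) = 9.7527. LR = 0.83/0.05 = 16.6000.
Prior odds = 9.7527/16.6000 = 0.5875, so P(C) = 0.5875/(1+0.5875) ≈ 0.37.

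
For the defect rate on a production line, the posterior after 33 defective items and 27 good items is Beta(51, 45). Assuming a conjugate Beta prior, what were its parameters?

Beta is conjugate to the binomial likelihood: posterior = Beta(a+s, b+f).
Subtract the data counts: 51−33=18, 45−27=18.

Beta(18, 18)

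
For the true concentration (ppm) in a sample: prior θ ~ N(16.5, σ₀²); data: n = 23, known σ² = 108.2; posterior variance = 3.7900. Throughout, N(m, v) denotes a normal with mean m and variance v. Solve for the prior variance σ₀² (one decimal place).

Posterior precision equals prior precision plus data precision: 1/σ_n² = 1/σ₀² + n/σ².
So 1/σ₀² = 1/3.7900 − 23/108.2 = 0.263852 − 0.212569 = 0.051283.
Hence σ₀² = 1/0.051283 ≈ 19.5.

σ₀² = 19.5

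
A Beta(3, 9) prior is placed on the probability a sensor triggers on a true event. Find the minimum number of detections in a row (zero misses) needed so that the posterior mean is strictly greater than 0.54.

k = 8

After k detections and 0 misses the posterior is Beta(3+k, 9), with mean (3+k)/(3+9+k).
Set (3+k)/(12+k) > 0.54 and solve: k > (0.54·12 − 3)/(1 − 0.54) = 7.565.
The smallest integer exceeding 7.565 is 8, and checking k=8: (11)/(20) = 0.5500 > 0.54.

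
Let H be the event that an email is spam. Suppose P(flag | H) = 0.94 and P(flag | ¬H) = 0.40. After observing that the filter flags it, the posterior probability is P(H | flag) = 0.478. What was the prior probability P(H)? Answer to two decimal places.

In odds form, posterior odds = prior odds × likelihood ratio, so prior odds = posterior odds ÷ LR.
Posterior odds = 0.478/(1−0.478) = 0.9157. LR = 0.94/0.40 = 2.3500.
Prior odds = 0.9157/2.3500 = 0.3897, so P(H) = 0.3897/(1+0.3897) ≈ 0.28.

P(H) = 0.28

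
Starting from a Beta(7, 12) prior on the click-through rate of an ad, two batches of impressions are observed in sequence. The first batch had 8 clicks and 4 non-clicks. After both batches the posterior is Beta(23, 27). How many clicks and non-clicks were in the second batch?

Sequential conjugate updates are equivalent to a single update on the pooled data, so total successes = posterior α − prior α and total failures = posterior β − prior β.
Total across both batches: 23−7=16 clicks, 27−12=15 non-clicks.
Subtract the first batch: 16−8=8 clicks and 15−4=11 non-clicks.

8 clicks and 11 non-clicks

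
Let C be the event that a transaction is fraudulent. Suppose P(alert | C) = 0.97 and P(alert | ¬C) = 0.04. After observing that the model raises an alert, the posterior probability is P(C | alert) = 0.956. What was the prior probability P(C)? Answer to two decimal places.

Bayes' rule in odds form gives O(C|E) = O(C)·[P(E|C)/P(E|¬C)], hence O(C) = O(C|E)/LR.
Posterior odds = 0.956/(1−0.956) = 21.7273. LR = 0.97/0.04 = 24.2500.
Prior odds = 21.7273/24.2500 = 0.8960, so P(C) = 0.8960/(1+0.8960) ≈ 0.47.

P(C) = 0.47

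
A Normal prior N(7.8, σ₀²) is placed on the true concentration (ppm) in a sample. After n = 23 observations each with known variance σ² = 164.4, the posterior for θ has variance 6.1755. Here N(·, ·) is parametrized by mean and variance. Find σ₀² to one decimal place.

σ₀² = 45.4

Posterior precision equals prior precision plus data precision: 1/σ_n² = 1/σ₀² + n/σ².
So 1/σ₀² = 1/6.1755 − 23/164.4 = 0.161930 − 0.139903 = 0.022027.
Hence σ₀² = 1/0.022027 ≈ 45.4.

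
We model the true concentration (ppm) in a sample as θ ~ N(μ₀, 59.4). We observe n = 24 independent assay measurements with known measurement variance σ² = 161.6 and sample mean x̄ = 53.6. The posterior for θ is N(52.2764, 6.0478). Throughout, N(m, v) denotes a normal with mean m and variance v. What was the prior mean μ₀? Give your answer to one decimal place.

μ₀ = 40.6

With known observation variance, the Normal–Normal posterior has precision τ_n = τ₀ + n/σ² and mean μ_n = (τ₀μ₀ + (n/σ²)x̄)/τ_n.
Here τ₀ = 1/59.4 = 0.016835 and τ_data = 24/161.6 = 0.148515, so τ_n = 0.165350.
Rearranging for μ₀: μ₀ = (μ_n·τ_n − τ_data·x̄)/τ₀ = (52.2764·0.165350 − 0.148515·53.6) / 0.016835 = 0.683499/0.016835 ≈ 40.6.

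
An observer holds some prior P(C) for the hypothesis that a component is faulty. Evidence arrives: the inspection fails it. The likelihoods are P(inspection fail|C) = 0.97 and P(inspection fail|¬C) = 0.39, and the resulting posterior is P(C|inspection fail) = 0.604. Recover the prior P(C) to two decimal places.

Bayes' rule in odds form gives O(C|E) = O(C)·[P(E|C)/P(E|¬C)], hence O(C) = O(C|E)/LR.
Posterior odds = 0.604/(1−0.604) = 1.5253. LR = 0.97/0.39 = 2.4872.
Prior odds = 1.5253/2.4872 = 0.6133, so P(C) = 0.6133/(1+0.6133) ≈ 0.38.

P(C) = 0.38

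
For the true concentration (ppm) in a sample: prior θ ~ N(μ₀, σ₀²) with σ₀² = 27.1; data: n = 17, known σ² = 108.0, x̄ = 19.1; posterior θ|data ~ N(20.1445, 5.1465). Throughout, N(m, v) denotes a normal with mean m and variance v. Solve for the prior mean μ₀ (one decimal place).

μ₀ = 24.6

With known observation variance, the Normal–Normal posterior has precision τ_n = τ₀ + n/σ² and mean μ_n = (τ₀μ₀ + (n/σ²)x̄)/τ_n.
Here τ₀ = 1/27.1 = 0.036900 and τ_data = 17/108.0 = 0.157407, so τ_n = 0.194307.
Rearranging for μ₀: μ₀ = (μ_n·τ_n − τ_data·x̄)/τ₀ = (20.1445·0.194307 − 0.157407·19.1) / 0.036900 = 0.907744/0.036900 ≈ 24.6.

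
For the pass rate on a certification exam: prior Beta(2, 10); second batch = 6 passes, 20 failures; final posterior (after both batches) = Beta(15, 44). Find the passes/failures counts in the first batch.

7 passes and 14 failures

Because Beta–binomial updating is additive in the counts, the combined data contributed (α_post−α_prior, β_post−β_prior) successes and failures.
Total across both batches: 15−2=13 passes, 44−10=34 failures.
Subtract the second batch: 13−6=7 passes and 34−20=14 failures.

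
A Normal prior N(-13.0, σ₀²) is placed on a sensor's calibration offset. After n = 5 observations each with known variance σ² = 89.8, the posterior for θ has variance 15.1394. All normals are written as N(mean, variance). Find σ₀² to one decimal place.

σ₀² = 96.4

For the Normal–Normal model with known σ², precisions add: τ_n = τ₀ + n/σ².
So 1/σ₀² = 1/15.1394 − 5/89.8 = 0.066053 − 0.055679 = 0.010374.
Hence σ₀² = 1/0.010374 ≈ 96.4.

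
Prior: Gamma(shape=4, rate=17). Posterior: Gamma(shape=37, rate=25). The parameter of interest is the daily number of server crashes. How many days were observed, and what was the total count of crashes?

A Gamma(α, β) prior (rate parametrization) on a Poisson rate with n observations summing to S gives posterior Gamma(α+S, β+n).
Matching: Σxᵢ = 37 − 4 = 33 and n = 25 − 17 = 8.

n = 8 days with total 33 crashes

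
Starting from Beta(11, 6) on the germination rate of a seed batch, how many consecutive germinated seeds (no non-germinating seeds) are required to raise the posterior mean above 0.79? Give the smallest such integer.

k = 12

After k germinated seeds and 0 non-germinating seeds the posterior is Beta(11+k, 6), with mean (11+k)/(11+6+k).
Set (11+k)/(17+k) > 0.79 and solve: k > (0.79·17 − 11)/(1 − 0.79) = 11.571.
The smallest integer exceeding 11.571 is 12.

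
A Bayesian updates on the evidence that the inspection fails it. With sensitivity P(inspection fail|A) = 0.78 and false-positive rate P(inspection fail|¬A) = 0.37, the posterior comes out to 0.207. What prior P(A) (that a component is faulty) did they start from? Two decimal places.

In odds form, posterior odds = prior odds × likelihood ratio, so prior odds = posterior odds ÷ LR.
Posterior odds = 0.207/(1−0.207) = 0.2610. LR = 0.78/0.37 = 2.1081.
Prior odds = 0.2610/2.1081 = 0.1238, so P(A) = 0.1238/(1+0.1238) ≈ 0.11.

P(A) = 0.11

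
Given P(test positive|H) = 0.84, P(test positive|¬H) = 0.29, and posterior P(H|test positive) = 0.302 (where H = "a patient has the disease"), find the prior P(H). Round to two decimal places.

P(H) = 0.13

Bayes' rule in odds form gives O(H|E) = O(H)·[P(E|H)/P(E|¬H)], hence O(H) = O(H|E)/LR.
Posterior odds = 0.302/(1−0.302) = 0.4327. LR = 0.84/0.29 = 2.8966.
Prior odds = 0.4327/2.8966 = 0.1494, so P(H) = 0.1494/(1+0.1494) ≈ 0.13.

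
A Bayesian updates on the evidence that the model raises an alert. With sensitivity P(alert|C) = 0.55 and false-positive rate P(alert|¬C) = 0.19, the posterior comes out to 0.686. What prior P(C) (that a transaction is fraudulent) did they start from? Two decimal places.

P(C) = 0.43

In odds form, posterior odds = prior odds × likelihood ratio, so prior odds = posterior odds ÷ LR.
Posterior odds = 0.686/(1−0.686) = 2.1847. LR = 0.55/0.19 = 2.8947.
Prior odds = 2.1847/2.8947 = 0.7547, so P(C) = 0.7547/(1+0.7547) ≈ 0.43.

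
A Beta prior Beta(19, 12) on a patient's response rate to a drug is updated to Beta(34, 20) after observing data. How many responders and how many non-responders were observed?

A Beta(a, b) prior with s successes and f failures in binomial data gives a Beta(a+s, b+f) posterior.
Match parameters: s=34−19=15, f=20−12=8.

15 responders and 8 non-responders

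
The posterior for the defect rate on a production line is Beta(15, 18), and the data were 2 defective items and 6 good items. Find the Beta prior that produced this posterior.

Beta(13, 12)

A Beta(a, b) prior with s successes and f failures in binomial data gives a Beta(a+s, b+f) posterior.
So a = 15 − 2 = 13 and b = 18 − 6 = 12.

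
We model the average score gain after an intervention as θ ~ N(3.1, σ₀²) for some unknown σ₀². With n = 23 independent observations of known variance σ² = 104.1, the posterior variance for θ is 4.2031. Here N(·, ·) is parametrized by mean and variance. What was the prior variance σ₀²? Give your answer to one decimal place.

Posterior precision equals prior precision plus data precision: 1/σ_n² = 1/σ₀² + n/σ².
So 1/σ₀² = 1/4.2031 − 23/104.1 = 0.237920 − 0.220941 = 0.016979.
Hence σ₀² = 1/0.016979 ≈ 58.9.

σ₀² = 58.9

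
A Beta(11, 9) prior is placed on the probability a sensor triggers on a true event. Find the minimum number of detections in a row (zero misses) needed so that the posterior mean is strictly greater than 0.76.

After k detections and 0 misses the posterior is Beta(11+k, 9), with mean (11+k)/(11+9+k).
Set (11+k)/(20+k) > 0.76 and solve: k > (0.76·20 − 11)/(1 − 0.76) = 17.500.
The smallest integer exceeding 17.500 is 18.

k = 18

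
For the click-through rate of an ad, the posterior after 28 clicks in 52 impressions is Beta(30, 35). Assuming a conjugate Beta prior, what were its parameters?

Beta(2, 11)

Under Beta–binomial conjugacy the posterior parameters are (a+s, b+f).
Subtract the data counts: 30−28=2, 35−24=11.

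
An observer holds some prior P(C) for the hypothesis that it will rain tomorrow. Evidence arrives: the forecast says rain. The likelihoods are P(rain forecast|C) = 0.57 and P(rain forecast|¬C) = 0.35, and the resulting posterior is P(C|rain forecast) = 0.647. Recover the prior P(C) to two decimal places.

P(C) = 0.53

In odds form, posterior odds = prior odds × likelihood ratio, so prior odds = posterior odds ÷ LR.
Posterior odds = 0.647/(1−0.647) = 1.8329. LR = 0.57/0.35 = 1.6286.
Prior odds = 1.8329/1.6286 = 1.1254, so P(C) = 1.1254/(1+1.1254) ≈ 0.53.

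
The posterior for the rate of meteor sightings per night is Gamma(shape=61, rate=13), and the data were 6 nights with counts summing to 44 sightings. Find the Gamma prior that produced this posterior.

Gamma(shape=17, rate=7)

A Gamma(α, β) prior (rate parametrization) on a Poisson rate with n observations summing to S gives posterior Gamma(α+S, β+n).
So α = 61 − 44 = 17 and β = 13 − 6 = 7.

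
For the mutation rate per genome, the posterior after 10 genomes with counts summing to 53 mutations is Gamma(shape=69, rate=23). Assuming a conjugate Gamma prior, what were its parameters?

Gamma–Poisson conjugacy: posterior shape = α + Σxᵢ, posterior rate = β + n.
So α = 69 − 53 = 16 and β = 23 − 10 = 13.

Gamma(shape=16, rate=13)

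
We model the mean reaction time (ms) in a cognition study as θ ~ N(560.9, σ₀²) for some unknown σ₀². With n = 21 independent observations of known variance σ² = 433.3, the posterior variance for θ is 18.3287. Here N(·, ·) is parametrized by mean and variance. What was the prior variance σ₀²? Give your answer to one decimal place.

For the Normal–Normal model with known σ², precisions add: τ_n = τ₀ + n/σ².
So 1/σ₀² = 1/18.3287 − 21/433.3 = 0.054559 − 0.048465 = 0.006094.
Hence σ₀² = 1/0.006094 ≈ 164.1.

σ₀² = 164.1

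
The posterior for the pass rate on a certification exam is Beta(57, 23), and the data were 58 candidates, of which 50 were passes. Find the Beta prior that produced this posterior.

A Beta(α, β) prior with s successes and f failures in binomial data gives a Beta(α+s, β+f) posterior.
So α = 57 − 50 = 7 and β = 23 − 8 = 15.

Beta(7, 15)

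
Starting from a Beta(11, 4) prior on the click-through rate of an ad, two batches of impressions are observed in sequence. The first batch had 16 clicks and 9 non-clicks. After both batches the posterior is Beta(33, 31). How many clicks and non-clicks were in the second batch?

Because Beta–binomial updating is additive in the counts, the combined data contributed (α_post−α_prior, β_post−β_prior) successes and failures.
Total across both batches: 33−11=22 clicks, 31−4=27 non-clicks.
Subtract the first batch: 22−16=6 clicks and 27−9=18 non-clicks.

6 clicks and 18 non-clicks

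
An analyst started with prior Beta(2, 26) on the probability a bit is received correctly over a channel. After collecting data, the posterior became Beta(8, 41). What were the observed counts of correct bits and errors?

Under Beta–binomial conjugacy the posterior parameters are (α+s, β+f).
So s = 8 − 2 = 6 and f = 41 − 26 = 15.

6 correct bits and 15 errors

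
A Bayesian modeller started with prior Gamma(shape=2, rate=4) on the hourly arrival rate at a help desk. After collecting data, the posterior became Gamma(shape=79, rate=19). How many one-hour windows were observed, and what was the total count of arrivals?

Gamma–Poisson conjugacy: posterior shape = α + Σxᵢ, posterior rate = β + n.
Matching: Σxᵢ = 79 − 2 = 77 and n = 19 − 4 = 15.

n = 15 one-hour windows with total 77 arrivals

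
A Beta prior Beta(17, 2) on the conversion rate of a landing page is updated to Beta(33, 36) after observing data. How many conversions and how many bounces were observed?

Beta is conjugate to the binomial likelihood: posterior = Beta(a+s, b+f).
Match parameters: s=33−17=16, f=36−2=34.

16 conversions and 34 bounces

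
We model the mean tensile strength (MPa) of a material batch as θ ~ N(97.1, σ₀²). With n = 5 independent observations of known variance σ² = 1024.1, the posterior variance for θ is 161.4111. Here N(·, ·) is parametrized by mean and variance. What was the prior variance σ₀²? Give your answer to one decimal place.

For the Normal–Normal model with known σ², precisions add: τ_n = τ₀ + n/σ².
So 1/σ₀² = 1/161.4111 − 5/1024.1 = 0.006195 − 0.004882 = 0.001313.
Hence σ₀² = 1/0.001313 ≈ 761.6.

σ₀² = 761.6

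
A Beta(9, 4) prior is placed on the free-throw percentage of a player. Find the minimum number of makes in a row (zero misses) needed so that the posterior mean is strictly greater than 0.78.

k = 6

After k makes and 0 misses the posterior is Beta(9+k, 4), with mean (9+k)/(9+4+k).
Set (9+k)/(13+k) > 0.78 and solve: k > (0.78·13 − 9)/(1 − 0.78) = 5.182.
The smallest integer exceeding 5.182 is 6.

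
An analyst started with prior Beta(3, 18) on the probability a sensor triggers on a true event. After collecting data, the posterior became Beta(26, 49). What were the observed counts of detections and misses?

23 detections and 31 misses

Under Beta–binomial conjugacy the posterior parameters are (a+s, b+f).
Match parameters: s=26−3=23, f=49−18=31.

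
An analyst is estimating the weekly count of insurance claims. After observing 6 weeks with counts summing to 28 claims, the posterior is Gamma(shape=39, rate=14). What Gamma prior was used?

A Gamma(α, β) prior (rate parametrization) on a Poisson rate with n observations summing to S gives posterior Gamma(α+S, β+n).
So α = 39 − 28 = 11 and β = 14 − 6 = 8.

Gamma(shape=11, rate=8)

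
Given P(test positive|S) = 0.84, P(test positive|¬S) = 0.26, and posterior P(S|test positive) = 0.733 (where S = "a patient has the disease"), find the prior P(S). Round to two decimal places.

Bayes' rule in odds form gives O(S|E) = O(S)·[P(E|S)/P(E|¬S)], hence O(S) = O(S|E)/LR.
Posterior odds = 0.733/(1−0.733) = 2.7453. LR = 0.84/0.26 = 3.2308.
Prior odds = 2.7453/3.2308 = 0.8497, so P(S) = 0.8497/(1+0.8497) ≈ 0.46.

P(S) = 0.46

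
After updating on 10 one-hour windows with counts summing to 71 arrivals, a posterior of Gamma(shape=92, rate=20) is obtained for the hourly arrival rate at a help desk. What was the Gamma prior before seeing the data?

Gamma–Poisson conjugacy: posterior shape = α + Σxᵢ, posterior rate = β + n.
So α = 92 − 71 = 21 and β = 20 − 10 = 10.

Gamma(shape=21, rate=10)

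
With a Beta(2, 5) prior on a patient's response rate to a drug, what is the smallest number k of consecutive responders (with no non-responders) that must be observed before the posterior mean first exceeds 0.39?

k = 2

After k responders and 0 non-responders the posterior is Beta(2+k, 5), with mean (2+k)/(2+5+k).
Set (2+k)/(7+k) > 0.39 and solve: k > (0.39·7 − 2)/(1 − 0.39) = 1.197.
The smallest integer exceeding 1.197 is 2, and checking k=2: (4)/(9) = 0.4444 > 0.39.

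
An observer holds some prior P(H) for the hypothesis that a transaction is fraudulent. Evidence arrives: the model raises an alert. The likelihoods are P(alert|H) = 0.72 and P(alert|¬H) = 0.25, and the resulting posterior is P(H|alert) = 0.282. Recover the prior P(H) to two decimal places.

P(H) = 0.12

Bayes' rule in odds form gives O(H|E) = O(H)·[P(E|H)/P(E|¬H)], hence O(H) = O(H|E)/LR.
Posterior odds = 0.282/(1−0.282) = 0.3928. LR = 0.72/0.25 = 2.8800.
Prior odds = 0.3928/2.8800 = 0.1364, so P(H) = 0.1364/(1+0.1364) ≈ 0.12.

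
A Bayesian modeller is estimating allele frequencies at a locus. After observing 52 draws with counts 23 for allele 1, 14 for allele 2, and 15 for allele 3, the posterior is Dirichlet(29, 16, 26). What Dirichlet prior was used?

For a Dirichlet(α) prior with multinomial counts c, the posterior is Dirichlet(α + c) componentwise.
Subtract each count from the matching posterior parameter: 29−23=6, 16−14=2, 26−15=11.

Dirichlet(6, 2, 11)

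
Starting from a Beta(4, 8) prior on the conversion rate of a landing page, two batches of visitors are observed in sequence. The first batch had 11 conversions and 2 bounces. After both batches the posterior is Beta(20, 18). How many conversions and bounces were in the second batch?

Because Beta–binomial updating is additive in the counts, the combined data contributed (α_post−α_prior, β_post−β_prior) successes and failures.
Total across both batches: 20−4=16 conversions, 18−8=10 bounces.
Subtract the first batch: 16−11=5 conversions and 10−2=8 bounces.

5 conversions and 8 bounces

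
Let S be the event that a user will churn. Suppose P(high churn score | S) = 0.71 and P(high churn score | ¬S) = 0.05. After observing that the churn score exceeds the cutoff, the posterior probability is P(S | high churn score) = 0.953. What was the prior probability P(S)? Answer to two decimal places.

P(S) = 0.59

Bayes' rule in odds form gives O(S|E) = O(S)·[P(E|S)/P(E|¬S)], hence O(S) = O(S|E)/LR.
Posterior odds = 0.953/(1−0.953) = 20.2766. LR = 0.71/0.05 = 14.2000.
Prior odds = 20.2766/14.2000 = 1.4279, so P(S) = 1.4279/(1+1.4279) ≈ 0.59.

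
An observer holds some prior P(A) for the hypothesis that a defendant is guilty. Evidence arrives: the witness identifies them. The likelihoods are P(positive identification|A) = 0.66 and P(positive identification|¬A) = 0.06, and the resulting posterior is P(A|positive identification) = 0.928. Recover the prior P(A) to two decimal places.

P(A) = 0.54

Bayes' rule in odds form gives O(A|E) = O(A)·[P(E|A)/P(E|¬A)], hence O(A) = O(A|E)/LR.
Posterior odds = 0.928/(1−0.928) = 12.8889. LR = 0.66/0.06 = 11.0000.
Prior odds = 12.8889/11.0000 = 1.1717, so P(A) = 1.1717/(1+1.1717) ≈ 0.54.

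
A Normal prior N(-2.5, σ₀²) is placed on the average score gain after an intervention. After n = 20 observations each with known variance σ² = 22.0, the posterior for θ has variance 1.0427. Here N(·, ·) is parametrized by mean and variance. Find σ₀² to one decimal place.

σ₀² = 20.0

Posterior precision equals prior precision plus data precision: 1/σ_n² = 1/σ₀² + n/σ².
So 1/σ₀² = 1/1.0427 − 20/22.0 = 0.959049 − 0.909091 = 0.049958.
Hence σ₀² = 1/0.049958 ≈ 20.0.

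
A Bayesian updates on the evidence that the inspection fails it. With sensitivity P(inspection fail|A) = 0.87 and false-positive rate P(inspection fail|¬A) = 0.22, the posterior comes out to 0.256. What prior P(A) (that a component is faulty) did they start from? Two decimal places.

P(A) = 0.08

Bayes' rule in odds form gives O(A|E) = O(A)·[P(E|A)/P(E|¬A)], hence O(A) = O(A|E)/LR.
Posterior odds = 0.256/(1−0.256) = 0.3441. LR = 0.87/0.22 = 3.9545.
Prior odds = 0.3441/3.9545 = 0.0870, so P(A) = 0.0870/(1+0.0870) ≈ 0.08.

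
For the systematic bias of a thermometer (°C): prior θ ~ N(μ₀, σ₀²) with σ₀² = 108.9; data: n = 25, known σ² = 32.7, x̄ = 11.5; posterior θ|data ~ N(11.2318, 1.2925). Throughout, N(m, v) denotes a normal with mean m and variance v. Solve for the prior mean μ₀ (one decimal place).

μ₀ = -11.1

With known observation variance, the Normal–Normal posterior has precision τ_n = τ₀ + n/σ² and mean μ_n = (τ₀μ₀ + (n/σ²)x̄)/τ_n.
Here τ₀ = 1/108.9 = 0.009183 and τ_data = 25/32.7 = 0.764526, so τ_n = 0.773709.
Rearranging for μ₀: μ₀ = (μ_n·τ_n − τ_data·x̄)/τ₀ = (11.2318·0.773709 − 0.764526·11.5) / 0.009183 = -0.101904/0.009183 ≈ -11.1.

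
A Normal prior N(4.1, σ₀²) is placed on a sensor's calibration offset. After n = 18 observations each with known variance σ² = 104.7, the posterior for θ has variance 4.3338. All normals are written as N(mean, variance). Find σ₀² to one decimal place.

σ₀² = 17.0

Posterior precision equals prior precision plus data precision: 1/σ_n² = 1/σ₀² + n/σ².
So 1/σ₀² = 1/4.3338 − 18/104.7 = 0.230744 − 0.171920 = 0.058824.
Hence σ₀² = 1/0.058824 ≈ 17.0.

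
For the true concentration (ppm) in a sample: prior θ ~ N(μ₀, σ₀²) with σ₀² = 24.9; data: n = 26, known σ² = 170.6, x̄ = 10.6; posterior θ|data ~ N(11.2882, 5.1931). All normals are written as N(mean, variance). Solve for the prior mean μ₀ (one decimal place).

μ₀ = 13.9

With known observation variance, the Normal–Normal posterior has precision τ_n = τ₀ + n/σ² and mean μ_n = (τ₀μ₀ + (n/σ²)x̄)/τ_n.
Here τ₀ = 1/24.9 = 0.040161 and τ_data = 26/170.6 = 0.152403, so τ_n = 0.192564.
Rearranging for μ₀: μ₀ = (μ_n·τ_n − τ_data·x̄)/τ₀ = (11.2882·0.192564 − 0.152403·10.6) / 0.040161 = 0.558229/0.040161 ≈ 13.9.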